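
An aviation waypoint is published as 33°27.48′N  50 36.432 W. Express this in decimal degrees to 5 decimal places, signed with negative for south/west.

33.45800, -50.60720

Lat: 33 + 27.48/60 = 33.458000
N → positive
Lon: 50 + 36.432/60 = 50.607200
hemisphere W, so the sign is −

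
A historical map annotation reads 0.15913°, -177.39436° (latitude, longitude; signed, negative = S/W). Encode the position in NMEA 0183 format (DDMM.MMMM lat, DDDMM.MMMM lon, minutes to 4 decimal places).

φ: 0° + 0.159130 × 60 = 0° 9.547800′
Longitude is negative → W; |value| = 177.394360
Longitude: fractional part 0.394360 → 23.661600 minutes

0009.5478,N / 17723.6616,W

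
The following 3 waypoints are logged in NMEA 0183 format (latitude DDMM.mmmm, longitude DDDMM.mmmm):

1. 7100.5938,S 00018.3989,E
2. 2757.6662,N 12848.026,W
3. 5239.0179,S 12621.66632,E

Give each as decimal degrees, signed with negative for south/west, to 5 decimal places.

1. -71.00990, 0.30665
2. 27.96110, -128.80043
3. -52.65030, 126.36111

Point 1:
  Latitude: degrees = first 2 digits = 71, minutes = 0.5938; 71 + 0.5938/60 = 71.009897
  S → negative
  λ: split at 3 digits → 000° and 18.3989′; 0 + 18.3989/60 = 0.306648
  E ⇒ keep positive
Point 2:
  φ: degrees = first 2 digits = 27, minutes = 57.6662; 27 + 57.6662/60 = 27.961103
  N ⇒ keep positive
  λ: split at 3 digits → 128° and 48.026′; 128 + 48.026/60 = 128.800433
  hemisphere W, so the sign is −
Point 3:
  φ: degrees = first 2 digits = 52, minutes = 39.0179; 52 + 39.0179/60 = 52.650298
  S → negative
  Lon: degrees = first 3 digits = 126, minutes = 21.66632; 126 + 21.66632/60 = 126.361105
  E ⇒ keep positive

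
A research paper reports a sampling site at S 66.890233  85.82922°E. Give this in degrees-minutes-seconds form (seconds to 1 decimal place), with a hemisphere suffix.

φ: 0.890233 × 60 = 53.41398′ → 53′, remainder × 60 = 24.839″
λ: whole degrees 85; 49.75320′ → 49′ and 45.192″

66°53′24.8″ S, 85°49′45.2″ E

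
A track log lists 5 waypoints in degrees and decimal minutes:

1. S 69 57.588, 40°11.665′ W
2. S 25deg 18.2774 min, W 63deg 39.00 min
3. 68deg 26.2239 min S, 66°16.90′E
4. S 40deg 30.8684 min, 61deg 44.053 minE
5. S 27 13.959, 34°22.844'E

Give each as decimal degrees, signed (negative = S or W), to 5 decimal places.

1. -69.95980, -40.19442
2. -25.30462, -63.65000
3. -68.43707, 66.28167
4. -40.51447, 61.73422
5. -27.23265, 34.38073

Point 1:
  Latitude: 69 + 57.588/60 = 69.959800
  S ⇒ negate
  Lon: 40 + 11.665/60 = 40.194417
  hemisphere W, so the sign is −
Point 2:
  Lat: 25 + 18.2774/60 = 25.304623
  hemisphere S, so the sign is −
  Lon: 63 + 39/60 = 63.650000
  W → negative
Point 3:
  φ: 26.2239′ = 0.437065°; total 68.437065
  S ⇒ negate
  λ: 66 + 16.9/60 = 66.281667
  E ⇒ keep positive
Point 4:
  Latitude: 30.8684′ = 0.514473°; total 40.514473
  hemisphere S, so the sign is −
  λ: 44.053′ = 0.734217°; total 61.734217
  E → positive
Point 5:
  φ: 13.959′ = 0.232650°; total 27.232650
  S → negative
  λ: 34 + 22.844/60 = 34.380733
  E ⇒ keep positive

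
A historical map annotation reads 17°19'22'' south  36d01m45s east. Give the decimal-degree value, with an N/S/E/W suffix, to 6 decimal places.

Latitude: 17 + 19/60 + 22/3600 = 17.3227778
λ: 36° + 1/60 + 45/3600 = 36 + 0.016667 + 0.012500 = 36.0291667

17.322778° S, 36.029167° E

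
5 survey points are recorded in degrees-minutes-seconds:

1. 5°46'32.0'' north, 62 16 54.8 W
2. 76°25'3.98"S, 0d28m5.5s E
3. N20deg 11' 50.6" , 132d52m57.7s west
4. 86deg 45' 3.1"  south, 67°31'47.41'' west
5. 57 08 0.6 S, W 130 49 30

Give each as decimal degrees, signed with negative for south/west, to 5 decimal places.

Point 1:
  φ: 46′ + 32″ = 46.53333′; 5 + 46.53333/60 = 5.775556
  N ⇒ keep positive
  Lon: 16′ + 54.8″ = 16.91333′; 62 + 16.91333/60 = 62.281889
  hemisphere W, so the sign is −
Point 2:
  φ: 76° + 25/60 + 3.98/3600 = 76 + 0.416667 + 0.001106 = 76.417772
  hemisphere S, so the sign is −
  λ: 28′ + 5.5″ = 28.09167′; 0 + 28.09167/60 = 0.468194
  E ⇒ keep positive
Point 3:
  Lat: 11′ + 50.6″ = 11.84333′; 20 + 11.84333/60 = 20.197389
  N → positive
  Lon: 132 + 52/60 + 57.7/3600 = 132.882694
  hemisphere W, so the sign is −
Point 4:
  φ: 45′ + 3.1″ = 45.05167′; 86 + 45.05167/60 = 86.750861
  S ⇒ negate
  λ: 31′ + 47.41″ = 31.79017′; 67 + 31.79017/60 = 67.529836
  W ⇒ negate
Point 5:
  Latitude: 8′ + 0.6″ = 8.01000′; 57 + 8.01000/60 = 57.133500
  S → negative
  Lon: 130° + 49/60 + 30/3600 = 130 + 0.816667 + 0.008333 = 130.825000
  hemisphere W, so the sign is −

1. 5.77556, -62.28189
2. -76.41777, 0.46819
3. 20.19739, -132.88269
4. -86.75086, -67.52984
5. -57.13350, -130.82500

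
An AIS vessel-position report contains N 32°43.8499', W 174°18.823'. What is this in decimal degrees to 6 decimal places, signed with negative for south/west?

32.730832, -174.313717

φ: 43.8499′ = 0.730832°; total 32.7308317
N → positive
Lon: 18.823′ = 0.313717°; total 174.3137167
hemisphere W, so the sign is −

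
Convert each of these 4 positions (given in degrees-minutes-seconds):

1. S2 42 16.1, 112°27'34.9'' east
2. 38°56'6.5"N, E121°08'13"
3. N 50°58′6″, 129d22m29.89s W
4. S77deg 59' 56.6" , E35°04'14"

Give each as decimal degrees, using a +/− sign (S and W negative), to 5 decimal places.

1. -2.70447, 112.45969
2. 38.93514, 121.13694
3. 50.96833, -129.37497
4. -77.99906, 35.07056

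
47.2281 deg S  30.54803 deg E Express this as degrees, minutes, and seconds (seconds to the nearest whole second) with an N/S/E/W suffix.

Lat: whole degrees 47; 13.68600′ → 13′ and 41.16″
λ: whole degrees 30; 32.88180′ → 32′ and 52.91″

47°13′41″ S, 30°32′53″ E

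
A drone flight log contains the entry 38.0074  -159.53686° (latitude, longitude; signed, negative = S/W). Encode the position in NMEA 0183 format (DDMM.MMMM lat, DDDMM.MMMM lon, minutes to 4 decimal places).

φ: minutes = (38.007400 − 38) × 60 = 0.444000
Longitude is negative → W; |value| = 159.536860
Longitude: minutes = (159.536860 − 159) × 60 = 32.211600

3800.4440,N / 15932.2116,W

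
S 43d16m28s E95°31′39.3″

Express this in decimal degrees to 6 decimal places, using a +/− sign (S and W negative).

Lat: 43 + 16/60 + 28/3600 = 43.2744444
S → negative
Lon: 31′ + 39.3″ = 31.65500′; 95 + 31.65500/60 = 95.5275833
E ⇒ keep positive

-43.274444, 95.527583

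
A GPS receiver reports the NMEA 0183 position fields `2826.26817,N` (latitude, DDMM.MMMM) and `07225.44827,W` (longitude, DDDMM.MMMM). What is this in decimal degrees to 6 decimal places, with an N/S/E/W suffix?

Lat: degrees = first 2 digits = 28, minutes = 26.26817; 28 + 26.26817/60 = 28.4378028
Lon: split at 3 digits → 072° and 25.44827′; 72 + 25.44827/60 = 72.4241378

28.437803° N, 72.424138° W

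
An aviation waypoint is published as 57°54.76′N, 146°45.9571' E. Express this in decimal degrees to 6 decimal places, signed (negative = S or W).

Lat: 57 + 54.76/60 = 57.9126667
N → positive
Lon: 45.9571′ = 0.765952°; total 146.7659517
E ⇒ keep positive

57.912667, 146.765952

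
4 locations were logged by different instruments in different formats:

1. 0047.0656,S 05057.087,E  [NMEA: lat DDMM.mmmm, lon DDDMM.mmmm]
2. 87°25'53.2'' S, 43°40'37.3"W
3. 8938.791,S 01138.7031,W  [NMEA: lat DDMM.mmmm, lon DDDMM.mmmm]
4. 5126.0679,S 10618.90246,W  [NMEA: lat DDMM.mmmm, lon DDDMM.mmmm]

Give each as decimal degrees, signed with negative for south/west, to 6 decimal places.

1. -0.784427, 50.951450
2. -87.431444, -43.677028
3. -89.646517, -11.645052
4. -51.434465, -106.315041

Point 1:
  Latitude: split at 2 digits → 00° and 47.0656′; 0 + 47.0656/60 = 0.7844267
  hemisphere S, so the sign is −
  λ: split at 3 digits → 050° and 57.087′; 50 + 57.087/60 = 50.9514500
  E ⇒ keep positive
Point 2:
  φ: 87 + 25/60 + 53.2/3600 = 87.4314444
  S ⇒ negate
  Longitude: 40′ + 37.3″ = 40.62167′; 43 + 40.62167/60 = 43.6770278
  W → negative
Point 3:
  φ: degrees = first 2 digits = 89, minutes = 38.791; 89 + 38.791/60 = 89.6465167
  S ⇒ negate
  λ: degrees = first 3 digits = 11, minutes = 38.7031; 11 + 38.7031/60 = 11.6450517
  hemisphere W, so the sign is −
Point 4:
  Lat: split at 2 digits → 51° and 26.0679′; 51 + 26.0679/60 = 51.4344650
  S ⇒ negate
  Longitude: degrees = first 3 digits = 106, minutes = 18.90246; 106 + 18.90246/60 = 106.3150410
  W → negative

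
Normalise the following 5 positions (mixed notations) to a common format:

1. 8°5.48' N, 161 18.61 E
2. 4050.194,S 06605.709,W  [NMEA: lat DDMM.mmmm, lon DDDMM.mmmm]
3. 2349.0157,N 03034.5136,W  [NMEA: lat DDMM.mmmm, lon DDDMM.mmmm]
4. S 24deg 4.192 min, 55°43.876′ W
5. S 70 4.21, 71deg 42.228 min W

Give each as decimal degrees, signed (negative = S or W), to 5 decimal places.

Point 1:
  Lat: 5.48′ = 0.091333°; total 8.091333
  N ⇒ keep positive
  Lon: 161 + 18.61/60 = 161.310167
  E ⇒ keep positive
Point 2:
  Lat: split at 2 digits → 40° and 50.194′; 40 + 50.194/60 = 40.836567
  hemisphere S, so the sign is −
  Longitude: degrees = first 3 digits = 66, minutes = 5.709; 66 + 5.709/60 = 66.095150
  W → negative
Point 3:
  Lat: split at 2 digits → 23° and 49.0157′; 23 + 49.0157/60 = 23.816928
  N ⇒ keep positive
  Longitude: split at 3 digits → 030° and 34.5136′; 30 + 34.5136/60 = 30.575227
  W ⇒ negate
Point 4:
  Lat: 4.192′ = 0.069867°; total 24.069867
  hemisphere S, so the sign is −
  Longitude: 43.876′ = 0.731267°; total 55.731267
  W ⇒ negate
Point 5:
  Lat: 70 + 4.21/60 = 70.070167
  S → negative
  Lon: 42.228′ = 0.703800°; total 71.703800
  W ⇒ negate

1. 8.09133, 161.31017
2. -40.83657, -66.09515
3. 23.81693, -30.57523
4. -24.06987, -55.73127
5. -70.07017, -71.70380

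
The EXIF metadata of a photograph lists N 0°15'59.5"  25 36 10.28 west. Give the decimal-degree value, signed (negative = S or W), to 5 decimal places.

0.26653, -25.60286

φ: 0 + 15/60 + 59.5/3600 = 0.266528
N → positive
Longitude: 25 + 36/60 + 10.28/3600 = 25.602856
W → negative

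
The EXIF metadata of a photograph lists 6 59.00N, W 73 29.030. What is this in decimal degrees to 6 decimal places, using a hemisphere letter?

6.983333° N, 73.483833° W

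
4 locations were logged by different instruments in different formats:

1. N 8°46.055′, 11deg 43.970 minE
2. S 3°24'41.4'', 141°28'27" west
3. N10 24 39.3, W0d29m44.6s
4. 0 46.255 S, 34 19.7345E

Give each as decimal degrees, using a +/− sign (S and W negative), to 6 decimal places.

1. 8.767583, 11.732833
2. -3.411500, -141.474167
3. 10.410917, -0.495722
4. -0.770917, 34.328908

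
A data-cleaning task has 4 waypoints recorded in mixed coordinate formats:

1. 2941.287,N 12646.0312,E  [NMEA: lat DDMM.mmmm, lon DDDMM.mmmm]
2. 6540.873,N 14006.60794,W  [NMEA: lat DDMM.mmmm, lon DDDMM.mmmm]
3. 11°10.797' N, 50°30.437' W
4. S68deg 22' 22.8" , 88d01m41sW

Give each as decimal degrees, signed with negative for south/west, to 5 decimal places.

1. 29.68812, 126.76719
2. 65.68122, -140.11013
3. 11.17995, -50.50728
4. -68.37300, -88.02806

Point 1:
  φ: degrees = first 2 digits = 29, minutes = 41.287; 29 + 41.287/60 = 29.688117
  N → positive
  λ: split at 3 digits → 126° and 46.0312′; 126 + 46.0312/60 = 126.767187
  E ⇒ keep positive
Point 2:
  φ: degrees = first 2 digits = 65, minutes = 40.873; 65 + 40.873/60 = 65.681217
  N ⇒ keep positive
  λ: degrees = first 3 digits = 140, minutes = 6.60794; 140 + 6.60794/60 = 140.110132
  hemisphere W, so the sign is −
Point 3:
  Lat: 11 + 10.797/60 = 11.179950
  N → positive
  λ: 50 + 30.437/60 = 50.507283
  W → negative
Point 4:
  φ: 22′ + 22.8″ = 22.38000′; 68 + 22.38000/60 = 68.373000
  S → negative
  Lon: 1′ + 41″ = 1.68333′; 88 + 1.68333/60 = 88.028056
  W → negative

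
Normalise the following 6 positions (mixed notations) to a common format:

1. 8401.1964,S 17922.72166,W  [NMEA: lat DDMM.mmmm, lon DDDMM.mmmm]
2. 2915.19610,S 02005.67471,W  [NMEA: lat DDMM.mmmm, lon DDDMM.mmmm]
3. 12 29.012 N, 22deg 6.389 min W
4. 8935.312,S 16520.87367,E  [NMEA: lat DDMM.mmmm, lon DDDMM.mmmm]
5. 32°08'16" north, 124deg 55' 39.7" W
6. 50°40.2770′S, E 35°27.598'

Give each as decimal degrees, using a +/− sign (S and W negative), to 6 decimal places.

Point 1:
  φ: degrees = first 2 digits = 84, minutes = 1.1964; 84 + 1.1964/60 = 84.0199400
  S → negative
  Lon: split at 3 digits → 179° and 22.72166′; 179 + 22.72166/60 = 179.3786943
  W → negative
Point 2:
  Lat: split at 2 digits → 29° and 15.1961′; 29 + 15.1961/60 = 29.2532683
  S → negative
  λ: degrees = first 3 digits = 20, minutes = 5.67471; 20 + 5.67471/60 = 20.0945785
  W → negative
Point 3:
  Lat: 12 + 29.012/60 = 12.4835333
  N → positive
  Longitude: 6.389′ = 0.106483°; total 22.1064833
  hemisphere W, so the sign is −
Point 4:
  Latitude: split at 2 digits → 89° and 35.312′; 89 + 35.312/60 = 89.5885333
  hemisphere S, so the sign is −
  Lon: split at 3 digits → 165° and 20.87367′; 165 + 20.87367/60 = 165.3478945
  E → positive
Point 5:
  Lat: 32 + 8/60 + 16/3600 = 32.1377778
  N ⇒ keep positive
  λ: 55′ + 39.7″ = 55.66167′; 124 + 55.66167/60 = 124.9276944
  hemisphere W, so the sign is −
Point 6:
  Lat: 40.277′ = 0.671283°; total 50.6712833
  S ⇒ negate
  Longitude: 35 + 27.598/60 = 35.4599667
  E → positive

1. -84.019940, -179.378694
2. -29.253268, -20.094579
3. 12.483533, -22.106483
4. -89.588533, 165.347895
5. 32.137778, -124.927694
6. -50.671283, 35.459967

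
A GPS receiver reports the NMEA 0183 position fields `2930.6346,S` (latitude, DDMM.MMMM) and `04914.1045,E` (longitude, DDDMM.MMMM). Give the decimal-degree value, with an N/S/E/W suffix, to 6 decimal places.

φ: degrees = first 2 digits = 29, minutes = 30.6346; 29 + 30.6346/60 = 29.5105767
λ: degrees = first 3 digits = 49, minutes = 14.1045; 49 + 14.1045/60 = 49.2350750

29.510577° S, 49.235075° E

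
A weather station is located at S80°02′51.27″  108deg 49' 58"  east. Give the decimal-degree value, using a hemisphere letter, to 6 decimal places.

Lat: 80 + 2/60 + 51.27/3600 = 80.0475750
Longitude: 49′ + 58″ = 49.96667′; 108 + 49.96667/60 = 108.8327778

80.047575° S, 108.832778° E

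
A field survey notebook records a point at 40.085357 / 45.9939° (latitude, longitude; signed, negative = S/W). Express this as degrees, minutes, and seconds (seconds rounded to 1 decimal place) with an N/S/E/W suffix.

Lat: whole degrees 40; 5.12142′ → 5′ and 7.285″
Lon: whole degrees 45; 59.63400′ → 59′ and 38.040″

40°05′7.3″ N, 45°59′38.0″ E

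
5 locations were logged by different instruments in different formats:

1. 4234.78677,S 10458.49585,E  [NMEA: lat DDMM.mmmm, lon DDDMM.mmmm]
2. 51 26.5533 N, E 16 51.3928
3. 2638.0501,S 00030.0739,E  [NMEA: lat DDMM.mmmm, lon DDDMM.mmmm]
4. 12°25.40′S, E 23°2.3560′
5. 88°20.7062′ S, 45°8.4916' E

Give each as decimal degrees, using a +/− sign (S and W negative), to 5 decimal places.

Point 1:
  Latitude: split at 2 digits → 42° and 34.78677′; 42 + 34.78677/60 = 42.579780
  hemisphere S, so the sign is −
  λ: split at 3 digits → 104° and 58.49585′; 104 + 58.49585/60 = 104.974931
  E ⇒ keep positive
Point 2:
  φ: 51 + 26.5533/60 = 51.442555
  N ⇒ keep positive
  λ: 51.3928′ = 0.856547°; total 16.856547
  E → positive
Point 3:
  Latitude: split at 2 digits → 26° and 38.0501′; 26 + 38.0501/60 = 26.634168
  S ⇒ negate
  λ: split at 3 digits → 000° and 30.0739′; 0 + 30.0739/60 = 0.501232
  E → positive
Point 4:
  Latitude: 12 + 25.4/60 = 12.423333
  hemisphere S, so the sign is −
  Lon: 23 + 2.356/60 = 23.039267
  E ⇒ keep positive
Point 5:
  Latitude: 20.7062′ = 0.345103°; total 88.345103
  S → negative
  Longitude: 8.4916′ = 0.141527°; total 45.141527
  E → positive

1. -42.57978, 104.97493
2. 51.44256, 16.85655
3. -26.63417, 0.50123
4. -12.42333, 23.03927
5. -88.34510, 45.14153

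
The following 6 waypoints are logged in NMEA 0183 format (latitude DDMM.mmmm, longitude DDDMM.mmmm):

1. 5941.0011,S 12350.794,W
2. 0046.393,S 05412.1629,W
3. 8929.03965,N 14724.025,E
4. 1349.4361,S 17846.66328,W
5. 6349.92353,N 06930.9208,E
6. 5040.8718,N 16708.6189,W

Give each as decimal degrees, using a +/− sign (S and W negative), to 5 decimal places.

1. -59.68335, -123.84657
2. -0.77322, -54.20272
3. 89.48399, 147.40042
4. -13.82394, -178.77772
5. 63.83206, 69.51535
6. 50.68120, -167.14365

Point 1:
  Latitude: degrees = first 2 digits = 59, minutes = 41.0011; 59 + 41.0011/60 = 59.683352
  hemisphere S, so the sign is −
  λ: split at 3 digits → 123° and 50.794′; 123 + 50.794/60 = 123.846567
  W ⇒ negate
Point 2:
  Latitude: degrees = first 2 digits = 0, minutes = 46.393; 0 + 46.393/60 = 0.773217
  S ⇒ negate
  Lon: degrees = first 3 digits = 54, minutes = 12.1629; 54 + 12.1629/60 = 54.202715
  W → negative
Point 3:
  Latitude: split at 2 digits → 89° and 29.03965′; 89 + 29.03965/60 = 89.483994
  N → positive
  λ: split at 3 digits → 147° and 24.025′; 147 + 24.025/60 = 147.400417
  E ⇒ keep positive
Point 4:
  φ: split at 2 digits → 13° and 49.4361′; 13 + 49.4361/60 = 13.823935
  S ⇒ negate
  λ: split at 3 digits → 178° and 46.66328′; 178 + 46.66328/60 = 178.777721
  W ⇒ negate
Point 5:
  Latitude: split at 2 digits → 63° and 49.92353′; 63 + 49.92353/60 = 63.832059
  N → positive
  Lon: split at 3 digits → 069° and 30.9208′; 69 + 30.9208/60 = 69.515347
  E ⇒ keep positive
Point 6:
  Latitude: split at 2 digits → 50° and 40.8718′; 50 + 40.8718/60 = 50.681197
  N ⇒ keep positive
  Longitude: split at 3 digits → 167° and 8.6189′; 167 + 8.6189/60 = 167.143648
  hemisphere W, so the sign is −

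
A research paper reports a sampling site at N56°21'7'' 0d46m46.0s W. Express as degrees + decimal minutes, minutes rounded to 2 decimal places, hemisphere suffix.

56° 21.12′ N, 0° 46.77′ W

Lat: seconds/60 = 0.11667; minutes = 21 + 0.11667 = 21.1167
Lon: seconds/60 = 0.76667; minutes = 46 + 0.76667 = 46.7667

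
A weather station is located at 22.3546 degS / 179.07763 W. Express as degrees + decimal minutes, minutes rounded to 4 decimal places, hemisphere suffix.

Lat: fractional part 0.354600 → 21.276000 minutes
Longitude: minutes = (179.077630 − 179) × 60 = 4.657800

22° 21.2760′ S, 179° 4.6578′ W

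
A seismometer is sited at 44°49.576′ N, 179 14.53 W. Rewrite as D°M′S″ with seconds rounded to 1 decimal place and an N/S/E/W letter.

44°49′34.6″ N, 179°14′31.8″ W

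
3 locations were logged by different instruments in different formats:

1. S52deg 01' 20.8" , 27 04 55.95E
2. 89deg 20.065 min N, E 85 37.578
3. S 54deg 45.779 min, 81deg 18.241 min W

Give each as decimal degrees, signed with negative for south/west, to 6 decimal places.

1. -52.022444, 27.082208
2. 89.334417, 85.626300
3. -54.762983, -81.304017

Point 1:
  φ: 52 + 1/60 + 20.8/3600 = 52.0224444
  S ⇒ negate
  Lon: 27° + 4/60 + 55.95/3600 = 27 + 0.066667 + 0.015542 = 27.0822083
  E ⇒ keep positive
Point 2:
  Latitude: 20.065′ = 0.334417°; total 89.3344167
  N ⇒ keep positive
  λ: 85 + 37.578/60 = 85.6263000
  E → positive
Point 3:
  φ: 54 + 45.779/60 = 54.7629833
  S ⇒ negate
  λ: 81 + 18.241/60 = 81.3040167
  W → negative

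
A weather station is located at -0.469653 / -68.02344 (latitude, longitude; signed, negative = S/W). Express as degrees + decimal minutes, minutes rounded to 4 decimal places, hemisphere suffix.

Latitude is negative → S; |value| = 0.469653
Lat: minutes = (0.469653 − 0) × 60 = 28.179180
Longitude is negative → W; |value| = 68.023440
Lon: 68° + 0.023440 × 60 = 68° 1.406400′

0° 28.1792′ S, 68° 1.4064′ W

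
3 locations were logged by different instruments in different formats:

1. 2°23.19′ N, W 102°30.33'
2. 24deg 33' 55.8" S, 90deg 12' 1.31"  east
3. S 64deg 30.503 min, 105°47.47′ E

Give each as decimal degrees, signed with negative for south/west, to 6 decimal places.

1. 2.386500, -102.505500
2. -24.565500, 90.200364
3. -64.508383, 105.791167

Point 1:
  Latitude: 2 + 23.19/60 = 2.3865000
  N → positive
  Longitude: 30.33′ = 0.505500°; total 102.5055000
  hemisphere W, so the sign is −
Point 2:
  φ: 24° + 33/60 + 55.8/3600 = 24 + 0.550000 + 0.015500 = 24.5655000
  S ⇒ negate
  Lon: 90° + 12/60 + 1.31/3600 = 90 + 0.200000 + 0.000364 = 90.2003639
  E → positive
Point 3:
  φ: 30.503′ = 0.508383°; total 64.5083833
  S ⇒ negate
  Lon: 105 + 47.47/60 = 105.7911667
  E ⇒ keep positive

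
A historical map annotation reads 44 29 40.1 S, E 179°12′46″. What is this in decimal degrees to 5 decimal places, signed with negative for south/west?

φ: 44 + 29/60 + 40.1/3600 = 44.494472
S ⇒ negate
λ: 179° + 12/60 + 46/3600 = 179 + 0.200000 + 0.012778 = 179.212778
E ⇒ keep positive

-44.49447, 179.21278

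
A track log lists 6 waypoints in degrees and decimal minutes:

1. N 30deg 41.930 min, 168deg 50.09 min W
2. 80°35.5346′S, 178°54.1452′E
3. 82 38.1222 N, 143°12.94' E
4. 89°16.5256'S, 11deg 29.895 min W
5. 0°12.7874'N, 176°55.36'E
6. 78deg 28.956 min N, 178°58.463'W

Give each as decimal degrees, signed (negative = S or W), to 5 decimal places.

1. 30.69883, -168.83483
2. -80.59224, 178.90242
3. 82.63537, 143.21567
4. -89.27543, -11.49825
5. 0.21312, 176.92267
6. 78.48260, -178.97438

Point 1:
  φ: 41.93′ = 0.698833°; total 30.698833
  N → positive
  λ: 50.09′ = 0.834833°; total 168.834833
  W → negative
Point 2:
  Lat: 80 + 35.5346/60 = 80.592243
  S → negative
  λ: 54.1452′ = 0.902420°; total 178.902420
  E → positive
Point 3:
  Lat: 38.1222′ = 0.635370°; total 82.635370
  N ⇒ keep positive
  Longitude: 143 + 12.94/60 = 143.215667
  E ⇒ keep positive
Point 4:
  φ: 89 + 16.5256/60 = 89.275427
  hemisphere S, so the sign is −
  Longitude: 11 + 29.895/60 = 11.498250
  W → negative
Point 5:
  φ: 12.7874′ = 0.213123°; total 0.213123
  N → positive
  Longitude: 176 + 55.36/60 = 176.922667
  E ⇒ keep positive
Point 6:
  φ: 28.956′ = 0.482600°; total 78.482600
  N ⇒ keep positive
  Lon: 178 + 58.463/60 = 178.974383
  hemisphere W, so the sign is −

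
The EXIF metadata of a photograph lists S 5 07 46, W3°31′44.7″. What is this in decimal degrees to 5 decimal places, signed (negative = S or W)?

Latitude: 7′ + 46″ = 7.76667′; 5 + 7.76667/60 = 5.129444
S → negative
Longitude: 31′ + 44.7″ = 31.74500′; 3 + 31.74500/60 = 3.529083
W → negative

-5.12944, -3.52908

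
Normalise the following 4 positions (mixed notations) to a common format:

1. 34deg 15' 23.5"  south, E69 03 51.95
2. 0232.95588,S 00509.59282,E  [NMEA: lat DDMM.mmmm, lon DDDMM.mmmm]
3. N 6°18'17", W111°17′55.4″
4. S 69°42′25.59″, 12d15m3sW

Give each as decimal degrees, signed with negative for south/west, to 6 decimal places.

Point 1:
  Lat: 15′ + 23.5″ = 15.39167′; 34 + 15.39167/60 = 34.2565278
  hemisphere S, so the sign is −
  Lon: 3′ + 51.95″ = 3.86583′; 69 + 3.86583/60 = 69.0644306
  E ⇒ keep positive
Point 2:
  φ: split at 2 digits → 02° and 32.95588′; 2 + 32.95588/60 = 2.5492647
  hemisphere S, so the sign is −
  Lon: degrees = first 3 digits = 5, minutes = 9.59282; 5 + 9.59282/60 = 5.1598803
  E → positive
Point 3:
  φ: 6° + 18/60 + 17/3600 = 6 + 0.300000 + 0.004722 = 6.3047222
  N ⇒ keep positive
  Longitude: 111 + 17/60 + 55.4/3600 = 111.2987222
  hemisphere W, so the sign is −
Point 4:
  Lat: 69° + 42/60 + 25.59/3600 = 69 + 0.700000 + 0.007108 = 69.7071083
  hemisphere S, so the sign is −
  Lon: 15′ + 3″ = 15.05000′; 12 + 15.05000/60 = 12.2508333
  W → negative

1. -34.256528, 69.064431
2. -2.549265, 5.159880
3. 6.304722, -111.298722
4. -69.707108, -12.250833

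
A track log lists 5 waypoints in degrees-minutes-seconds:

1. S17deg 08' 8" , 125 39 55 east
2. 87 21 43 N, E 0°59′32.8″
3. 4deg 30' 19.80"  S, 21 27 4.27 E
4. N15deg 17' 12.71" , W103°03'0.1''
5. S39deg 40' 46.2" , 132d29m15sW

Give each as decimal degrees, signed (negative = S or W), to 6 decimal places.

1. -17.135556, 125.665278
2. 87.361944, 0.992444
3. -4.505500, 21.451186
4. 15.286864, -103.050028
5. -39.679500, -132.487500

Point 1:
  Latitude: 17 + 8/60 + 8/3600 = 17.1355556
  hemisphere S, so the sign is −
  λ: 125° + 39/60 + 55/3600 = 125 + 0.650000 + 0.015278 = 125.6652778
  E → positive
Point 2:
  φ: 87° + 21/60 + 43/3600 = 87 + 0.350000 + 0.011944 = 87.3619444
  N ⇒ keep positive
  Lon: 0 + 59/60 + 32.8/3600 = 0.9924444
  E → positive
Point 3:
  Latitude: 4 + 30/60 + 19.8/3600 = 4.5055000
  hemisphere S, so the sign is −
  Longitude: 21° + 27/60 + 4.27/3600 = 21 + 0.450000 + 0.001186 = 21.4511861
  E → positive
Point 4:
  φ: 17′ + 12.71″ = 17.21183′; 15 + 17.21183/60 = 15.2868639
  N → positive
  Lon: 103° + 3/60 + 0.1/3600 = 103 + 0.050000 + 0.000028 = 103.0500278
  W ⇒ negate
Point 5:
  φ: 39° + 40/60 + 46.2/3600 = 39 + 0.666667 + 0.012833 = 39.6795000
  S ⇒ negate
  λ: 132° + 29/60 + 15/3600 = 132 + 0.483333 + 0.004167 = 132.4875000
  W ⇒ negate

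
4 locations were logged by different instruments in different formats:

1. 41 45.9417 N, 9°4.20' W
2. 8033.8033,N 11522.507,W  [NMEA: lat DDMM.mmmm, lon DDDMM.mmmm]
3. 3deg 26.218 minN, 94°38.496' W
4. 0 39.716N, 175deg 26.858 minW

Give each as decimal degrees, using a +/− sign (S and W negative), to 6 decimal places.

1. 41.765695, -9.070000
2. 80.563388, -115.375117
3. 3.436967, -94.641600
4. 0.661933, -175.447633

Point 1:
  Lat: 45.9417′ = 0.765695°; total 41.7656950
  N → positive
  Lon: 9 + 4.2/60 = 9.0700000
  hemisphere W, so the sign is −
Point 2:
  φ: degrees = first 2 digits = 80, minutes = 33.8033; 80 + 33.8033/60 = 80.5633883
  N ⇒ keep positive
  Lon: degrees = first 3 digits = 115, minutes = 22.507; 115 + 22.507/60 = 115.3751167
  W ⇒ negate
Point 3:
  Latitude: 3 + 26.218/60 = 3.4369667
  N ⇒ keep positive
  λ: 38.496′ = 0.641600°; total 94.6416000
  W → negative
Point 4:
  Lat: 0 + 39.716/60 = 0.6619333
  N ⇒ keep positive
  λ: 26.858′ = 0.447633°; total 175.4476333
  W ⇒ negate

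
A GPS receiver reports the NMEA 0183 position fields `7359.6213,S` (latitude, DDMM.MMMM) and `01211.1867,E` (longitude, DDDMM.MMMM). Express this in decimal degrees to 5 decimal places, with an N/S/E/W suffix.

73.99369° S, 12.18645° E

Latitude: degrees = first 2 digits = 73, minutes = 59.6213; 73 + 59.6213/60 = 73.993688
λ: degrees = first 3 digits = 12, minutes = 11.1867; 12 + 11.1867/60 = 12.186445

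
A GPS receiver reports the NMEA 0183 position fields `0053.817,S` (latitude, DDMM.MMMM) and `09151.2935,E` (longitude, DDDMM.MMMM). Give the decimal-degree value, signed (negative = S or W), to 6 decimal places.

-0.896950, 91.854892

φ: degrees = first 2 digits = 0, minutes = 53.817; 0 + 53.817/60 = 0.8969500
hemisphere S, so the sign is −
Longitude: split at 3 digits → 091° and 51.2935′; 91 + 51.2935/60 = 91.8548917
E ⇒ keep positive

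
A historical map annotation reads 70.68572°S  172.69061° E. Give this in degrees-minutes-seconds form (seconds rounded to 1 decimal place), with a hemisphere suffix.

70°41′8.6″ S, 172°41′26.2″ E

φ: 0.685720 × 60 = 41.14320′ → 41′, remainder × 60 = 8.592″
λ: 0.690610 × 60 = 41.43660′ → 41′, remainder × 60 = 26.196″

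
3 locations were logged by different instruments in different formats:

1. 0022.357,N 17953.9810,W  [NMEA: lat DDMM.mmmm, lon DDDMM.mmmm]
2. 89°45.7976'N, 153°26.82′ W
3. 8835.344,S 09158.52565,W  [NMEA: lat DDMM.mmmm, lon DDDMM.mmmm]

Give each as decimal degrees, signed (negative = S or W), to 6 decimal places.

1. 0.372617, -179.899683
2. 89.763293, -153.447000
3. -88.589067, -91.975428

Point 1:
  Latitude: degrees = first 2 digits = 0, minutes = 22.357; 0 + 22.357/60 = 0.3726167
  N ⇒ keep positive
  Lon: degrees = first 3 digits = 179, minutes = 53.981; 179 + 53.981/60 = 179.8996833
  W → negative
Point 2:
  Latitude: 45.7976′ = 0.763293°; total 89.7632933
  N ⇒ keep positive
  Longitude: 153 + 26.82/60 = 153.4470000
  hemisphere W, so the sign is −
Point 3:
  φ: split at 2 digits → 88° and 35.344′; 88 + 35.344/60 = 88.5890667
  S → negative
  λ: degrees = first 3 digits = 91, minutes = 58.52565; 91 + 58.52565/60 = 91.9754275
  W → negative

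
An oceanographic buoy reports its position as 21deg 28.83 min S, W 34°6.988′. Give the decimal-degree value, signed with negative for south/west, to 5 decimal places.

φ: 28.83′ = 0.480500°; total 21.480500
S → negative
λ: 34 + 6.988/60 = 34.116467
W → negative

-21.48050, -34.11647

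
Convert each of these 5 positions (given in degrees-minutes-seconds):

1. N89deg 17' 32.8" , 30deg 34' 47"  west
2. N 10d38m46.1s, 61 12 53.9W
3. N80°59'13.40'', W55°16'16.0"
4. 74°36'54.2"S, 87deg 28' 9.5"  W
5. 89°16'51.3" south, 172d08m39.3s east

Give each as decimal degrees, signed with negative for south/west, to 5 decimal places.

Point 1:
  Lat: 17′ + 32.8″ = 17.54667′; 89 + 17.54667/60 = 89.292444
  N ⇒ keep positive
  Longitude: 34′ + 47″ = 34.78333′; 30 + 34.78333/60 = 30.579722
  hemisphere W, so the sign is −
Point 2:
  Lat: 10° + 38/60 + 46.1/3600 = 10 + 0.633333 + 0.012806 = 10.646139
  N → positive
  Lon: 61 + 12/60 + 53.9/3600 = 61.214972
  W → negative
Point 3:
  φ: 59′ + 13.4″ = 59.22333′; 80 + 59.22333/60 = 80.987056
  N ⇒ keep positive
  λ: 16′ + 16″ = 16.26667′; 55 + 16.26667/60 = 55.271111
  hemisphere W, so the sign is −
Point 4:
  Latitude: 74 + 36/60 + 54.2/3600 = 74.615056
  S → negative
  λ: 87° + 28/60 + 9.5/3600 = 87 + 0.466667 + 0.002639 = 87.469306
  hemisphere W, so the sign is −
Point 5:
  Lat: 89° + 16/60 + 51.3/3600 = 89 + 0.266667 + 0.014250 = 89.280917
  hemisphere S, so the sign is −
  λ: 172 + 8/60 + 39.3/3600 = 172.144250
  E ⇒ keep positive

1. 89.29244, -30.57972
2. 10.64614, -61.21497
3. 80.98706, -55.27111
4. -74.61506, -87.46931
5. -89.28092, 172.14425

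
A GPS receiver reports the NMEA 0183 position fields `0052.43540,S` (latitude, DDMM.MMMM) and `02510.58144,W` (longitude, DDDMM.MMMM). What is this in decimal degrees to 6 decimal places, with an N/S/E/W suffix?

φ: split at 2 digits → 00° and 52.4354′; 0 + 52.4354/60 = 0.8739233
Longitude: split at 3 digits → 025° and 10.58144′; 25 + 10.58144/60 = 25.1763573

0.873923° S, 25.176357° W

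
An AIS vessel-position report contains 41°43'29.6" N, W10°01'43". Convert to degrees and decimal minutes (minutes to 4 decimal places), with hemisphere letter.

41° 43.4933′ N, 10° 1.7167′ W

φ: 43 + 29.6/60 = 43.493333′
λ: seconds/60 = 0.71667; minutes = 1 + 0.71667 = 1.716667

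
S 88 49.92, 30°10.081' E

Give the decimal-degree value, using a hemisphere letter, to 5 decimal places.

φ: 49.92′ = 0.832000°; total 88.832000
λ: 10.081′ = 0.168017°; total 30.168017

88.83200° S, 30.16802° E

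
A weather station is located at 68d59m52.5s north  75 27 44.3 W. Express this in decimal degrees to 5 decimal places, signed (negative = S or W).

68.99792, -75.46231

Latitude: 68 + 59/60 + 52.5/3600 = 68.997917
N → positive
λ: 75 + 27/60 + 44.3/3600 = 75.462306
hemisphere W, so the sign is −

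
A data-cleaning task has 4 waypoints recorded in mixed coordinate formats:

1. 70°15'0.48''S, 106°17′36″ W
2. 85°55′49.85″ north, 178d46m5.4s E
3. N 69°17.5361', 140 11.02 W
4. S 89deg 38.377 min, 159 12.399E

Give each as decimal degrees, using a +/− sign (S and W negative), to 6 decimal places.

1. -70.250133, -106.293333
2. 85.930514, 178.768167
3. 69.292268, -140.183667
4. -89.639617, 159.206650

Point 1:
  φ: 15′ + 0.48″ = 15.00800′; 70 + 15.00800/60 = 70.2501333
  S → negative
  λ: 17′ + 36″ = 17.60000′; 106 + 17.60000/60 = 106.2933333
  W → negative
Point 2:
  Latitude: 55′ + 49.85″ = 55.83083′; 85 + 55.83083/60 = 85.9305139
  N ⇒ keep positive
  λ: 178 + 46/60 + 5.4/3600 = 178.7681667
  E → positive
Point 3:
  Lat: 69 + 17.5361/60 = 69.2922683
  N ⇒ keep positive
  Lon: 11.02′ = 0.183667°; total 140.1836667
  hemisphere W, so the sign is −
Point 4:
  Latitude: 89 + 38.377/60 = 89.6396167
  S → negative
  Longitude: 159 + 12.399/60 = 159.2066500
  E → positive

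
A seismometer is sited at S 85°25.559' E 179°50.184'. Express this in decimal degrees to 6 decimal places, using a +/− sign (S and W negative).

φ: 25.559′ = 0.425983°; total 85.4259833
S → negative
Lon: 179 + 50.184/60 = 179.8364000
E → positive

-85.425983, 179.836400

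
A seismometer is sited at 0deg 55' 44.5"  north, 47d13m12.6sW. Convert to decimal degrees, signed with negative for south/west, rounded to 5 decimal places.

Latitude: 0 + 55/60 + 44.5/3600 = 0.929028
N ⇒ keep positive
Longitude: 13′ + 12.6″ = 13.21000′; 47 + 13.21000/60 = 47.220167
hemisphere W, so the sign is −

0.92903, -47.22017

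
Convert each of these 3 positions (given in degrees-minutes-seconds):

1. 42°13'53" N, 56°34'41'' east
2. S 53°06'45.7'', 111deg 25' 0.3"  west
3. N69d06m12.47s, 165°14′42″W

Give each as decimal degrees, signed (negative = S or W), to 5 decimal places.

Point 1:
  Lat: 13′ + 53″ = 13.88333′; 42 + 13.88333/60 = 42.231389
  N ⇒ keep positive
  Longitude: 34′ + 41″ = 34.68333′; 56 + 34.68333/60 = 56.578056
  E ⇒ keep positive
Point 2:
  φ: 53 + 6/60 + 45.7/3600 = 53.112694
  hemisphere S, so the sign is −
  Longitude: 111° + 25/60 + 0.3/3600 = 111 + 0.416667 + 0.000083 = 111.416750
  W → negative
Point 3:
  φ: 69 + 6/60 + 12.47/3600 = 69.103464
  N → positive
  Longitude: 14′ + 42″ = 14.70000′; 165 + 14.70000/60 = 165.245000
  hemisphere W, so the sign is −

1. 42.23139, 56.57806
2. -53.11269, -111.41675
3. 69.10346, -165.24500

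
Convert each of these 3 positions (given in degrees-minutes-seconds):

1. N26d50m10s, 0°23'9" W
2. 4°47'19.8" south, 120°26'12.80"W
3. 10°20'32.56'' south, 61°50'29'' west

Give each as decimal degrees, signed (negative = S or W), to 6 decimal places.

Point 1:
  Lat: 26 + 50/60 + 10/3600 = 26.8361111
  N ⇒ keep positive
  Lon: 23′ + 9″ = 23.15000′; 0 + 23.15000/60 = 0.3858333
  W ⇒ negate
Point 2:
  Latitude: 4° + 47/60 + 19.8/3600 = 4 + 0.783333 + 0.005500 = 4.7888333
  S → negative
  Lon: 26′ + 12.8″ = 26.21333′; 120 + 26.21333/60 = 120.4368889
  W ⇒ negate
Point 3:
  Latitude: 20′ + 32.56″ = 20.54267′; 10 + 20.54267/60 = 10.3423778
  hemisphere S, so the sign is −
  Lon: 61° + 50/60 + 29/3600 = 61 + 0.833333 + 0.008056 = 61.8413889
  W ⇒ negate

1. 26.836111, -0.385833
2. -4.788833, -120.436889
3. -10.342378, -61.841389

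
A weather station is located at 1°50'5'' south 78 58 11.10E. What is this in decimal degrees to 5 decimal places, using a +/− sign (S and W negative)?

Latitude: 1 + 50/60 + 5/3600 = 1.834722
S → negative
Longitude: 78 + 58/60 + 11.1/3600 = 78.969750
E → positive

-1.83472, 78.96975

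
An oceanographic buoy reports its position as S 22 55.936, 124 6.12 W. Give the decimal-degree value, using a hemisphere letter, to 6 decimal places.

22.932267° S, 124.102000° W

Latitude: 22 + 55.936/60 = 22.9322667
Lon: 124 + 6.12/60 = 124.1020000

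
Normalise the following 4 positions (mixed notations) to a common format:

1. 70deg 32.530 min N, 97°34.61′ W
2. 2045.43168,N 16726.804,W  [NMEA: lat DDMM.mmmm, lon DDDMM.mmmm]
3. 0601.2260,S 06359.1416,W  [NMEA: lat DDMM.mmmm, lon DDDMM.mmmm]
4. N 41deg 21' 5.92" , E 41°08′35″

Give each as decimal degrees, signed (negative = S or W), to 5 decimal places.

1. 70.54217, -97.57683
2. 20.75719, -167.44673
3. -6.02043, -63.98569
4. 41.35164, 41.14306

Point 1:
  Lat: 70 + 32.53/60 = 70.542167
  N ⇒ keep positive
  Lon: 34.61′ = 0.576833°; total 97.576833
  hemisphere W, so the sign is −
Point 2:
  Lat: degrees = first 2 digits = 20, minutes = 45.43168; 20 + 45.43168/60 = 20.757195
  N → positive
  Longitude: split at 3 digits → 167° and 26.804′; 167 + 26.804/60 = 167.446733
  W ⇒ negate
Point 3:
  Lat: degrees = first 2 digits = 6, minutes = 1.226; 6 + 1.226/60 = 6.020433
  S → negative
  λ: split at 3 digits → 063° and 59.1416′; 63 + 59.1416/60 = 63.985693
  W → negative
Point 4:
  φ: 21′ + 5.92″ = 21.09867′; 41 + 21.09867/60 = 41.351644
  N → positive
  Lon: 41 + 8/60 + 35/3600 = 41.143056
  E → positive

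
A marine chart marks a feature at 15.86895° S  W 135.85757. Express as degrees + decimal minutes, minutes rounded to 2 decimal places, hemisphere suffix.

15° 52.14′ S, 135° 51.45′ W

Lat: 15° + 0.868950 × 60 = 15° 52.1370′
Lon: fractional part 0.857570 → 51.4542 minutes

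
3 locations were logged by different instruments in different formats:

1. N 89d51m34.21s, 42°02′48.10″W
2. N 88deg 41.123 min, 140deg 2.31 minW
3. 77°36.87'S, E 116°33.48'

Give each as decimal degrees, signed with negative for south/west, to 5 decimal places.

1. 89.85950, -42.04669
2. 88.68538, -140.03850
3. -77.61450, 116.55800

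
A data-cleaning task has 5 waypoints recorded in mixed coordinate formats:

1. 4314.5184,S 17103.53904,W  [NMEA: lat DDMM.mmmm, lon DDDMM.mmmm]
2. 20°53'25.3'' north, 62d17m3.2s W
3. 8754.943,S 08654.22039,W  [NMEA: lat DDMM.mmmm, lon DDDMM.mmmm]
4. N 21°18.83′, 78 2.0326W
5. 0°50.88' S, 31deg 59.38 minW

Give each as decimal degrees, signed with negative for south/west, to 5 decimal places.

1. -43.24197, -171.05898
2. 20.89036, -62.28422
3. -87.91572, -86.90367
4. 21.31383, -78.03388
5. -0.84800, -31.98967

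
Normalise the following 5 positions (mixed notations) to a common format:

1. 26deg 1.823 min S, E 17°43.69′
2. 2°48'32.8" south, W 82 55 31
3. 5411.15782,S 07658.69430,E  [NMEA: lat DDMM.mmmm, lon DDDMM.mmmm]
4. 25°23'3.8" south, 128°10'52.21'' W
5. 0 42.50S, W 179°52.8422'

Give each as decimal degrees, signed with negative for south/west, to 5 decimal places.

1. -26.03038, 17.72817
2. -2.80911, -82.92528
3. -54.18596, 76.97824
4. -25.38439, -128.18117
5. -0.70833, -179.88070

Point 1:
  Lat: 1.823′ = 0.030383°; total 26.030383
  S ⇒ negate
  λ: 17 + 43.69/60 = 17.728167
  E → positive
Point 2:
  Lat: 2° + 48/60 + 32.8/3600 = 2 + 0.800000 + 0.009111 = 2.809111
  hemisphere S, so the sign is −
  Longitude: 82° + 55/60 + 31/3600 = 82 + 0.916667 + 0.008611 = 82.925278
  W → negative
Point 3:
  Latitude: split at 2 digits → 54° and 11.15782′; 54 + 11.15782/60 = 54.185964
  S → negative
  λ: split at 3 digits → 076° and 58.6943′; 76 + 58.6943/60 = 76.978238
  E ⇒ keep positive
Point 4:
  Latitude: 23′ + 3.8″ = 23.06333′; 25 + 23.06333/60 = 25.384389
  S ⇒ negate
  Longitude: 10′ + 52.21″ = 10.87017′; 128 + 10.87017/60 = 128.181169
  W → negative
Point 5:
  Latitude: 42.5′ = 0.708333°; total 0.708333
  S ⇒ negate
  Lon: 179 + 52.8422/60 = 179.880703
  W → negative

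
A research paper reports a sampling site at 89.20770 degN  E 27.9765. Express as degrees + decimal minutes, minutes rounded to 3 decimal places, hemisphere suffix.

φ: 89° + 0.207700 × 60 = 89° 12.46200′
Lon: 27° + 0.976500 × 60 = 27° 58.59000′

89° 12.462′ N, 27° 58.590′ E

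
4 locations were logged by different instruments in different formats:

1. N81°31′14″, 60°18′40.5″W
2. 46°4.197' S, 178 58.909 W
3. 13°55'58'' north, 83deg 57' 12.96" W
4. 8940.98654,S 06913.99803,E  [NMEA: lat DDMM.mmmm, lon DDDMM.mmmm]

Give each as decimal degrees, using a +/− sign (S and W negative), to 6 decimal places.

Point 1:
  φ: 31′ + 14″ = 31.23333′; 81 + 31.23333/60 = 81.5205556
  N → positive
  Lon: 60° + 18/60 + 40.5/3600 = 60 + 0.300000 + 0.011250 = 60.3112500
  W → negative
Point 2:
  Latitude: 4.197′ = 0.069950°; total 46.0699500
  S ⇒ negate
  λ: 58.909′ = 0.981817°; total 178.9818167
  hemisphere W, so the sign is −
Point 3:
  Lat: 13 + 55/60 + 58/3600 = 13.9327778
  N → positive
  Lon: 57′ + 12.96″ = 57.21600′; 83 + 57.21600/60 = 83.9536000
  hemisphere W, so the sign is −
Point 4:
  φ: degrees = first 2 digits = 89, minutes = 40.98654; 89 + 40.98654/60 = 89.6831090
  S → negative
  Longitude: degrees = first 3 digits = 69, minutes = 13.99803; 69 + 13.99803/60 = 69.2333005
  E → positive

1. 81.520556, -60.311250
2. -46.069950, -178.981817
3. 13.932778, -83.953600
4. -89.683109, 69.233301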